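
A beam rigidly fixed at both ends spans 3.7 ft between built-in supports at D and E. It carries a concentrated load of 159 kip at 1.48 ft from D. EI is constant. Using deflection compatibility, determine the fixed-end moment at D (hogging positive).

Take the two fixed-end moments M_D, M_E as redundants; the released structure is the simple span DE.
Simple-span end rotations at D and E under the given loads:
  at D: point load 159 at a = 1.48: Pab(L + b)/(6LEI) = 139.3/EI
  at E: point load 159 at a = 1.48: Pab(L + a)/(6LEI) = 121.9/EI
  θ_D0 = 139.3/EI,  θ_E0 = 121.9/EI
Flexibility coefficients: a unit moment at one end gives L/(3EI) there and L/(6EI) at the far end, so f₁₁ = f₂₂ = 1.233/EI and f₁₂ = f₂₁ = 0.6167/EI.
Compatibility — zero rotation at each built-in end:
  1.233 M_D + 0.6167 M_E = 139.3
  0.6167 M_D + 1.233 M_E = 121.9
Solving the pair gives M_D = 84.72 kip·ft and M_E = 56.48 kip·ft (hogging).

M_D = 84.72 kip·ft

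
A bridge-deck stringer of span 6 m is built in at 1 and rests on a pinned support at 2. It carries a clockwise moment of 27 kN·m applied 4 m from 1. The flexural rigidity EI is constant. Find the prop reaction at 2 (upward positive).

R_2 = 6 kN

Release the roller at 2. Primary structure: cantilever fixed at 1.
Deflection at 2 on the released cantilever, summing each load's contribution:
  clockwise couple 27 at a = 4: M₀a(2L − a)/(2EI) = 432/EI
Flexibility coefficient — unit upward force at 2: δ_{22} = L³/(3EI) = 72/EI.
The prop prevents deflection at 2: R_2 = δ_0/δ_{22} = 432/72 = 6 kN.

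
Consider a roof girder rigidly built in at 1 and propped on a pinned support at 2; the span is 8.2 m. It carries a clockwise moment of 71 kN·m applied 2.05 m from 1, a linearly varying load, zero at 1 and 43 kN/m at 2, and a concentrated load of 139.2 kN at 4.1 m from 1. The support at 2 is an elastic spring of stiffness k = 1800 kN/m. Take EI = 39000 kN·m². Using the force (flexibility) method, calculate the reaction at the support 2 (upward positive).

R_2 = 130.7 kN

Release the roller at 2. Primary structure: cantilever fixed at 1.
Primary-structure tip deflection at 2 by superposition:
  clockwise couple 71 at a = 2.05: M₀a(2L − a)/(2EI) = 1044/EI
  triangular load, peak 43 at the free end: 11w₀L⁴/(120EI) = 17821/EI
  point load 139.2 at a = 4.1: Pa²(3L − a)/(6EI) = 7995/EI
  δ_0 = 26860/EI
Tip deflection under a unit load at 2: L³/(3EI) = 183.8/EI.
With EI = 39000 kN·m²: δ_0 = 0.68873 m and δ_{22} = 0.004713 m/kN.
Compatibility — the spring shortens by R_2/k under the reaction it provides: δ_0 − R_2·δ_{22} = R_2/k. With 1/k = 0.000556 m/kN, R_2 = δ_0 / (δ_{22} + 1/k) = 0.68873 / (0.004713 + 0.000556) = 130.7 kN.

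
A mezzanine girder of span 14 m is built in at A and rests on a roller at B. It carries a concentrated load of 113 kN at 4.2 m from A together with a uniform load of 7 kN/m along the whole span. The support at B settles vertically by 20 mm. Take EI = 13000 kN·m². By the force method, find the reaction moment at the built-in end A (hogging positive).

M_A = 457.9 kN·m

Release the roller at B. Primary structure: cantilever fixed at A.
Primary-structure tip deflection at B by superposition:
  point load 113 at a = 4.2: Pa²(3L − a)/(6EI) = 12558/EI
  UDL 7: wL⁴/(8EI) = 33614/EI
  δ_0 = 46172/EI
Tip deflection under a unit load at B: L³/(3EI) = 914.7/EI.
With EI = 13000 kN·m²: δ_0 = 3.5517 m and δ_{BB} = 0.070359 m/kN.
Compatibility — the beam at B must follow the support down by 0.02 m: δ_0 − R_B·δ_{BB} = 0.02, so R_B = (3.5517 − 0.02)/0.070359 = 50.2 kN.
Moment equilibrium about A: M_A = Σ(load moments about A) − R_B·L = 1161 − 50.2×14 = 457.9 kN·m.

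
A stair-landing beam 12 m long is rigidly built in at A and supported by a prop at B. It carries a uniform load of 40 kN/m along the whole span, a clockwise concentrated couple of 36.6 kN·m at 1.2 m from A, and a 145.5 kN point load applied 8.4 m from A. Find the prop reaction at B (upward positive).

Release the roller at B. Primary structure: cantilever fixed at A.
Primary-structure tip deflection at B by superposition:
  UDL 40: wL⁴/(8EI) = 103680/EI
  clockwise couple 36.6 at a = 1.2: M₀a(2L − a)/(2EI) = 500.7/EI
  point load 145.5 at a = 8.4: Pa²(3L − a)/(6EI) = 47226/EI
  δ_0 = 151406/EI
Flexibility coefficient — unit upward force at B: δ_{BB} = L³/(3EI) = 576/EI.
Compatibility at B: δ_0 − R_B·δ_{BB} = 0, so R_B = 151406/576 = 262.9 kN.

R_B = 262.9 kN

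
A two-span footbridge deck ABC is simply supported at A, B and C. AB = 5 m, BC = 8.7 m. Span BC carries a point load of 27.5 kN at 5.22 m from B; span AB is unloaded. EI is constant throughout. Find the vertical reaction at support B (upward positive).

R_B = 19.04 kN

Release continuity at B by inserting a hinge; the redundant is the internal moment M_B. The primary structure is two simply-supported spans AB and BC.
End slopes at the hinge B, treating each span as simply supported:
  span BC: point load 27.5 at a = 5.22: Pab(L + b)/(6LEI) = 116.6/EI
  relative rotation θ_0 = (0 + 116.6)/EI = 116.6/EI
A unit hogging moment at B produces rotation L₁/(3EI) + L₂/(3EI) = 4.567/EI.
Compatibility: M_B·(L₁+L₂)/(3EI) = θ_0, giving M_B = 25.52 kN·m (hogging).
Span AB, ΣM about A with M_B applied at B: R_B^{AB}·5 = 0 + 25.52, so R_B^{AB} = 5.105 kN and R_A = 0 − 5.105 = -5.105 kN.
Span BC, ΣM about C: R_B^{BC}·8.7 = 95.7 + 25.52, so R_B^{BC} = 13.93 kN and R_C = 27.5 − 13.93 = 13.57 kN.
R_B = 5.105 + 13.93 = 19.04 kN.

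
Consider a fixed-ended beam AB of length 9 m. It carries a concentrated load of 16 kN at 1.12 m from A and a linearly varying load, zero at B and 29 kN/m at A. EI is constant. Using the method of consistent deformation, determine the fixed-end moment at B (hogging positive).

M_B = 80.25 kN·m

Take the two fixed-end moments M_A, M_B as redundants; the released structure is the simple span AB.
End rotations of the released simple span under the applied load (×1/EI):
  at A: point load 16 at a = 1.12: Pab(L + b)/(6LEI) = 44.14/EI
  at B: point load 16 at a = 1.12: Pab(L + a)/(6LEI) = 26.46/EI
  at A: triangular load, peak 29: w₀L³/(45EI) = 469.8/EI
  at B: triangular load, peak 29: 7w₀L³/(360EI) = 411.1/EI
  θ_A0 = 513.9/EI,  θ_B0 = 437.5/EI
Flexibility coefficients: a unit moment at one end gives L/(3EI) there and L/(6EI) at the far end, so f₁₁ = f₂₂ = 3/EI and f₁₂ = f₂₁ = 1.5/EI.
Compatibility — zero rotation at each built-in end:
  3 M_A + 1.5 M_B = 513.9
  1.5 M_A + 3 M_B = 437.5
Solving the pair gives M_A = 131.2 kN·m and M_B = 80.25 kN·m (hogging).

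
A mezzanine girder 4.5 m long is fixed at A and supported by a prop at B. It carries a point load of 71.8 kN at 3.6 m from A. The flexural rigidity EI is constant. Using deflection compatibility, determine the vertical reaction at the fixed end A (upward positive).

R_A = 21.25 kN

Choose R_B as the redundant. The primary structure is the cantilever fixed at A.
Free-end deflection of the primary structure under the applied loading (downward +):
  point load 71.8 at a = 3.6: Pa²(3L − a)/(6EI) = 1535/EI
Tip deflection under a unit load at B: L³/(3EI) = 30.38/EI.
The prop prevents deflection at B: R_B = δ_0/δ_{BB} = 1535/30.38 = 50.55 kN.
Vertical equilibrium: R_A = ΣP − R_B = 71.8 − 50.55 = 21.25 kN.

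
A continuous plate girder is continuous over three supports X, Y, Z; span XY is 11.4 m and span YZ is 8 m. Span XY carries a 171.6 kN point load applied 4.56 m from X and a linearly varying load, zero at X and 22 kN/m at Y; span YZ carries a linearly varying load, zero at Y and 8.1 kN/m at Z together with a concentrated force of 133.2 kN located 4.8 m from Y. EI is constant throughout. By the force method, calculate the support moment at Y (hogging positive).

M_Y = 391.4 kN·m

Insert a hinge at Y; M_Y is the redundant, and each span becomes simply supported.
Discontinuity in slope at Y on the released structure — sum the simple-span end rotations:
  span XY: point load 171.6 at a = 4.56: Pab(L + a)/(6LEI) = 1249/EI
  span XY: triangular load, peak 22: w₀L³/(45EI) = 724.3/EI
  span YZ: triangular load, peak 8.1: 7w₀L³/(360EI) = 80.64/EI
  span YZ: point load 133.2 at a = 4.8: Pab(L + b)/(6LEI) = 477.4/EI
  relative rotation θ_0 = (1973 + 558)/EI = 2531/EI
A unit hogging moment at Y produces rotation L₁/(3EI) + L₂/(3EI) = 6.467/EI.
Slope continuity at Y: θ_0 = M_Y·6.467/EI, so M_Y = 2531/6.467 = 391.4 kN·m (hogging).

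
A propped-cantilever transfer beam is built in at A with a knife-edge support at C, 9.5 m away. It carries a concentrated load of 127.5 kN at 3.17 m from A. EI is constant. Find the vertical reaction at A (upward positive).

R_A = 108.6 kN

Take the reaction at C as the redundant and release it; the primary structure is a cantilever fixed at A.
Primary-structure tip deflection at C by superposition:
  point load 127.5 at a = 3.17: Pa²(3L − a)/(6EI) = 5409/EI
Tip deflection under a unit load at C: L³/(3EI) = 285.8/EI.
The prop prevents deflection at C: R_C = δ_0/δ_{CC} = 5409/285.8 = 18.93 kN.
Vertical equilibrium: R_A = ΣP − R_C = 127.5 − 18.93 = 108.6 kN.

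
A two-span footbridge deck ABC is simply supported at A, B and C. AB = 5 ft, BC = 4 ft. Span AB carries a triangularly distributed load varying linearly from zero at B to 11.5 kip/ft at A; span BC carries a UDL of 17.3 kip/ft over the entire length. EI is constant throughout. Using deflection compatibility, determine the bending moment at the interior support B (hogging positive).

Insert a hinge at B; M_B is the redundant, and each span becomes simply supported.
Rotations at B on the released spans (each span's end-slope, ×1/EI):
  span AB: triangular load, peak 11.5: 7w₀L³/(360EI) = 27.95/EI
  span BC: UDL 17.3: wL³/(24EI) = 46.13/EI
  relative rotation θ_0 = (27.95 + 46.13)/EI = 74.08/EI
A unit hogging moment at B produces rotation L₁/(3EI) + L₂/(3EI) = 3/EI.
Slope continuity at B: θ_0 = M_B·3/EI, so M_B = 74.08/3 = 24.69 kip·ft (hogging).

M_B = 24.69 kip·ft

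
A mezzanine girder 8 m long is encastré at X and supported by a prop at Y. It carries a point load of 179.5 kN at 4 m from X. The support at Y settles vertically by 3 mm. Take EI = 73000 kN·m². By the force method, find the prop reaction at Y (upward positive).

R_Y = 54.81 kN

Choose R_Y as the redundant. The primary structure is the cantilever fixed at X.
Free-end deflection of the primary structure under the applied loading (downward +):
  point load 179.5 at a = 4: Pa²(3L − a)/(6EI) = 9573/EI
Flexibility coefficient — unit upward force at Y: δ_{YY} = L³/(3EI) = 170.7/EI.
With EI = 73000 kN·m²: δ_0 = 0.13114 m and δ_{YY} = 0.002338 m/kN.
Compatibility — the beam at Y must follow the support down by 0.003 m: δ_0 − R_Y·δ_{YY} = 0.003, so R_Y = (0.13114 − 0.003)/0.002338 = 54.81 kN.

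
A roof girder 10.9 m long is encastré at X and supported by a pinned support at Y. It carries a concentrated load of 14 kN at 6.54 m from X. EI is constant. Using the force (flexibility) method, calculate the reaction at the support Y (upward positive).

R_Y = 6.048 kN

Release the roller at Y. Primary structure: cantilever fixed at X.
Free-end deflection of the primary structure under the applied loading (downward +):
  point load 14 at a = 6.54: Pa²(3L − a)/(6EI) = 2611/EI
Tip deflection under a unit load at Y: L³/(3EI) = 431.7/EI.
The prop prevents deflection at Y: R_Y = δ_0/δ_{YY} = 2611/431.7 = 6.048 kN.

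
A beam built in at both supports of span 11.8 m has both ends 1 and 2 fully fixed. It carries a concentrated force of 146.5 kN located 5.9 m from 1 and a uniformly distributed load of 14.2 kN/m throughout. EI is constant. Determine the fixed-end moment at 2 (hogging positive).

Release both end moments; the primary structure is a simply-supported span 12 with redundants M_1 and M_2.
On the primary (simply-supported) span, the end slopes from the loading are:
  at 1: point load 146.5 at a = 5.9: Pab(L + b)/(6LEI) = 1275/EI
  at 2: point load 146.5 at a = 5.9: Pab(L + a)/(6LEI) = 1275/EI
  at 1: UDL 14.2: wL³/(24EI) = 972.1/EI
  at 2: UDL 14.2: wL³/(24EI) = 972.1/EI
  θ_10 = 2247/EI,  θ_20 = 2247/EI
Flexibility coefficients: a unit moment at one end gives L/(3EI) there and L/(6EI) at the far end, so f₁₁ = f₂₂ = 3.933/EI and f₁₂ = f₂₁ = 1.967/EI.
Compatibility — zero rotation at each built-in end:
  3.933 M_1 + 1.967 M_2 = 2247
  1.967 M_1 + 3.933 M_2 = 2247
Solving the pair gives M_1 = 380.9 kN·m and M_2 = 380.9 kN·m (hogging).

M_2 = 380.9 kN·m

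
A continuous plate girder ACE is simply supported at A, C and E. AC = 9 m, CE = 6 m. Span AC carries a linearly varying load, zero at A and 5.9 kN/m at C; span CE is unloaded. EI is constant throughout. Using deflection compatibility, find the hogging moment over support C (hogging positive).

M_C = 19.12 kN·m

Take M_C as the redundant. Released structure: two simple spans AC and CE with a hinge at C.
Rotations at C on the released spans (each span's end-slope, ×1/EI):
  span AC: triangular load, peak 5.9: w₀L³/(45EI) = 95.58/EI
  relative rotation θ_0 = (95.58 + 0)/EI = 95.58/EI
A unit hogging moment at C produces rotation L₁/(3EI) + L₂/(3EI) = 5/EI.
Slope continuity at C: θ_0 = M_C·5/EI, so M_C = 95.58/5 = 19.12 kN·m (hogging).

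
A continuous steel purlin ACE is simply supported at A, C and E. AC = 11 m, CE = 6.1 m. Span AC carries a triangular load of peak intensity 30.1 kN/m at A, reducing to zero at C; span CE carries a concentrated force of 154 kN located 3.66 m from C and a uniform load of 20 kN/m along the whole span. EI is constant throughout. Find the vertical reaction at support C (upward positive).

R_C = 235.4 kN

Release continuity at C by inserting a hinge; the redundant is the internal moment M_C. The primary structure is two simply-supported spans AC and CE.
Rotations at C on the released spans (each span's end-slope, ×1/EI):
  span AC: triangular load, peak 30.1: 7w₀L³/(360EI) = 779/EI
  span CE: point load 154 at a = 3.66: Pab(L + b)/(6LEI) = 320.9/EI
  span CE: UDL 20: wL³/(24EI) = 189.2/EI
  relative rotation θ_0 = (779 + 510)/EI = 1289/EI
A unit hogging moment at C produces rotation L₁/(3EI) + L₂/(3EI) = 5.7/EI.
Slope continuity at C: θ_0 = M_C·5.7/EI, so M_C = 1289/5.7 = 226.1 kN·m (hogging).
Span AC, ΣM about A with M_C applied at C: R_C^{AC}·11 = 607 + 226.1, so R_C^{AC} = 75.74 kN and R_A = 165.6 − 75.74 = 89.81 kN.
Span CE, ΣM about E: R_C^{CE}·6.1 = 747.9 + 226.1, so R_C^{CE} = 159.7 kN and R_E = 276 − 159.7 = 116.3 kN.
R_C = 75.74 + 159.7 = 235.4 kN.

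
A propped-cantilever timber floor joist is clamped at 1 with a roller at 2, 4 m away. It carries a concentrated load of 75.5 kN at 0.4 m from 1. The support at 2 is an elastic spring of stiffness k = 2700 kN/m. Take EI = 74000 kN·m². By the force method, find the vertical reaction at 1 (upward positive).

Release the roller at 2. Primary structure: cantilever fixed at 1.
Downward deflection at the released point 2 due to the loads:
  point load 75.5 at a = 0.4: Pa²(3L − a)/(6EI) = 23.35/EI
Tip deflection under a unit load at 2: L³/(3EI) = 21.33/EI.
With EI = 74000 kN·m²: δ_0 = 0.000316 m and δ_{22} = 0.000288 m/kN.
Compatibility — the spring shortens by R_2/k under the reaction it provides: δ_0 − R_2·δ_{22} = R_2/k. With 1/k = 0.00037 m/kN, R_2 = δ_0 / (δ_{22} + 1/k) = 0.000316 / (0.000288 + 0.00037) = 0.4792 kN.
Vertical equilibrium: R_1 = ΣP − R_2 = 75.5 − 0.4792 = 75.02 kN.

R_1 = 75.02 kN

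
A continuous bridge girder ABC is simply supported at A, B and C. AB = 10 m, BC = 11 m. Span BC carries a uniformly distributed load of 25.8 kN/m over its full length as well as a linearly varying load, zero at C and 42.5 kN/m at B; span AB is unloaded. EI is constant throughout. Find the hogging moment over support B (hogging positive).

M_B = 384 kN·m

Take M_B as the redundant. Released structure: two simple spans AB and BC with a hinge at B.
End slopes at the hinge B, treating each span as simply supported:
  span BC: UDL 25.8: wL³/(24EI) = 1431/EI
  span BC: triangular load, peak 42.5: w₀L³/(45EI) = 1257/EI
  relative rotation θ_0 = (0 + 2688)/EI = 2688/EI
A unit hogging moment at B produces rotation L₁/(3EI) + L₂/(3EI) = 7/EI.
Compatibility: M_B·(L₁+L₂)/(3EI) = θ_0, giving M_B = 384 kN·m (hogging).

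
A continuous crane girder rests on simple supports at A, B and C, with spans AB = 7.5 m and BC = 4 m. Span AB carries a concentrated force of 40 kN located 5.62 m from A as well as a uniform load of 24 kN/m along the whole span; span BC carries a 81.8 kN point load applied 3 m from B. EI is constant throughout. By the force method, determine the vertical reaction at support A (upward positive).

R_A = 79.29 kN

Take M_B as the redundant. Released structure: two simple spans AB and BC with a hinge at B.
Discontinuity in slope at B on the released structure — sum the simple-span end rotations:
  span AB: point load 40 at a = 5.62: Pab(L + a)/(6LEI) = 123.2/EI
  span AB: UDL 24: wL³/(24EI) = 421.9/EI
  span BC: point load 81.8 at a = 3: Pab(L + b)/(6LEI) = 51.12/EI
  relative rotation θ_0 = (545.1 + 51.12)/EI = 596.2/EI
A unit hogging moment at B produces rotation L₁/(3EI) + L₂/(3EI) = 3.833/EI.
Slope continuity at B: θ_0 = M_B·3.833/EI, so M_B = 596.2/3.833 = 155.5 kN·m (hogging).
Span AB, ΣM about A with M_B applied at B: R_B^{AB}·7.5 = 899.8 + 155.5, so R_B^{AB} = 140.7 kN and R_A = 220 − 140.7 = 79.29 kN.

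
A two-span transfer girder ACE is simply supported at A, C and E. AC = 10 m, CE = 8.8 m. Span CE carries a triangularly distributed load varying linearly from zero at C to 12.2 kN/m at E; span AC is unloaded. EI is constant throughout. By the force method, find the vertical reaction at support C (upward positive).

R_C = 23.4 kN

Insert a hinge at C; M_C is the redundant, and each span becomes simply supported.
Rotations at C on the released spans (each span's end-slope, ×1/EI):
  span CE: triangular load, peak 12.2: 7w₀L³/(360EI) = 161.7/EI
  relative rotation θ_0 = (0 + 161.7)/EI = 161.7/EI
A unit hogging moment at C produces rotation L₁/(3EI) + L₂/(3EI) = 6.267/EI.
Compatibility: M_C·(L₁+L₂)/(3EI) = θ_0, giving M_C = 25.8 kN·m (hogging).
Span AC, ΣM about A with M_C applied at C: R_C^{AC}·10 = 0 + 25.8, so R_C^{AC} = 2.58 kN and R_A = 0 − 2.58 = -2.58 kN.
Span CE, ΣM about E: R_C^{CE}·8.8 = 157.5 + 25.8, so R_C^{CE} = 20.82 kN and R_E = 53.68 − 20.82 = 32.86 kN.
R_C = 2.58 + 20.82 = 23.4 kN.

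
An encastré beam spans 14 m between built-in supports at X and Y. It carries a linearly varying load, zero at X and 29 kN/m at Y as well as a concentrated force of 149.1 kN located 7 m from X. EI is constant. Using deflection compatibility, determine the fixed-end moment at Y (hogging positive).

Take the two fixed-end moments M_X, M_Y as redundants; the released structure is the simple span XY.
On the primary (simply-supported) span, the end slopes from the loading are:
  at X: triangular load, peak 29: 7w₀L³/(360EI) = 1547/EI
  at Y: triangular load, peak 29: w₀L³/(45EI) = 1768/EI
  at X: point load 149.1 at a = 7: Pab(L + b)/(6LEI) = 1826/EI
  at Y: point load 149.1 at a = 7: Pab(L + a)/(6LEI) = 1826/EI
  θ_X0 = 3374/EI,  θ_Y0 = 3595/EI
Flexibility coefficients: a unit moment at one end gives L/(3EI) there and L/(6EI) at the far end, so f₁₁ = f₂₂ = 4.667/EI and f₁₂ = f₂₁ = 2.333/EI.
Compatibility — zero rotation at each built-in end:
  4.667 M_X + 2.333 M_Y = 3374
  2.333 M_X + 4.667 M_Y = 3595
Solving the pair gives M_X = 450.4 kN·m and M_Y = 545.1 kN·m (hogging).

M_Y = 545.1 kN·m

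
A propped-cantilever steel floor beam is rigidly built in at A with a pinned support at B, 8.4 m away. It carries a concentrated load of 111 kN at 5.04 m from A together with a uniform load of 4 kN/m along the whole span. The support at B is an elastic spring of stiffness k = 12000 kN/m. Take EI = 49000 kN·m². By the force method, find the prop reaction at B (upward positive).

Remove the prop at B; the released (primary) structure is a cantilever built in at A.
Deflection at B on the released cantilever, summing each load's contribution:
  point load 111 at a = 5.04: Pa²(3L − a)/(6EI) = 9474/EI
  UDL 4: wL⁴/(8EI) = 2489/EI
  δ_0 = 11963/EI
Tip deflection under a unit load at B: L³/(3EI) = 197.6/EI.
With EI = 49000 kN·m²: δ_0 = 0.24415 m and δ_{BB} = 0.004032 m/kN.
Compatibility — the spring shortens by R_B/k under the reaction it provides: δ_0 − R_B·δ_{BB} = R_B/k. With 1/k = 0.000083 m/kN, R_B = δ_0 / (δ_{BB} + 1/k) = 0.24415 / (0.004032 + 0.000083) = 59.33 kN.

R_B = 59.33 kN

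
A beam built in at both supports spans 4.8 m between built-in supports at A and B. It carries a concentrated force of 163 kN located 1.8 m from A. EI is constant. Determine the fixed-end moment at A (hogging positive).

M_A = 114.6 kN·m

Take the two fixed-end moments M_A, M_B as redundants; the released structure is the simple span AB.
End rotations of the released simple span under the applied load (×1/EI):
  at A: point load 163 at a = 1.8: Pab(L + b)/(6LEI) = 238.4/EI
  at B: point load 163 at a = 1.8: Pab(L + a)/(6LEI) = 201.7/EI
  θ_A0 = 238.4/EI,  θ_B0 = 201.7/EI
Flexibility coefficients: a unit moment at one end gives L/(3EI) there and L/(6EI) at the far end, so f₁₁ = f₂₂ = 1.6/EI and f₁₂ = f₂₁ = 0.8/EI.
Compatibility — zero rotation at each built-in end:
  1.6 M_A + 0.8 M_B = 238.4
  0.8 M_A + 1.6 M_B = 201.7
Solving the pair gives M_A = 114.6 kN·m and M_B = 68.77 kN·m (hogging).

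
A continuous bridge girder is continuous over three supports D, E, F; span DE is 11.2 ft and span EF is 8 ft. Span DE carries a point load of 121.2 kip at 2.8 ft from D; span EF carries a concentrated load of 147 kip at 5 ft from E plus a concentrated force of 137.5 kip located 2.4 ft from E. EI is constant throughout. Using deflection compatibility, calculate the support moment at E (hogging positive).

M_E = 253.6 kip·ft

Insert a hinge at E; M_E is the redundant, and each span becomes simply supported.
End slopes at the hinge E, treating each span as simply supported:
  span DE: point load 121.2 at a = 2.8: Pab(L + a)/(6LEI) = 593.9/EI
  span EF: point load 147 at a = 5: Pab(L + b)/(6LEI) = 505.3/EI
  span EF: point load 137.5 at a = 2.4: Pab(L + b)/(6LEI) = 523.6/EI
  relative rotation θ_0 = (593.9 + 1029)/EI = 1623/EI
A unit hogging moment at E produces rotation L₁/(3EI) + L₂/(3EI) = 6.4/EI.
Slope continuity at E: θ_0 = M_E·6.4/EI, so M_E = 1623/6.4 = 253.6 kip·ft (hogging).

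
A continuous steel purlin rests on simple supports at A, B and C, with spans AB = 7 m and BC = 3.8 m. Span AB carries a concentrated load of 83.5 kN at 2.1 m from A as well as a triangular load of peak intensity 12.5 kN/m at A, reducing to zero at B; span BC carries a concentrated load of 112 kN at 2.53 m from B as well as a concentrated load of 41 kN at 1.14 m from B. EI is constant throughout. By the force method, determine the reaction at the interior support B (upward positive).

Release continuity at B by inserting a hinge; the redundant is the internal moment M_B. The primary structure is two simply-supported spans AB and BC.
End slopes at the hinge B, treating each span as simply supported:
  span AB: point load 83.5 at a = 2.1: Pab(L + a)/(6LEI) = 186.2/EI
  span AB: triangular load, peak 12.5: 7w₀L³/(360EI) = 83.37/EI
  span BC: point load 112 at a = 2.53: Pab(L + b)/(6LEI) = 80.02/EI
  span BC: point load 41 at a = 1.14: Pab(L + b)/(6LEI) = 35.23/EI
  relative rotation θ_0 = (269.5 + 115.2)/EI = 384.8/EI
A unit hogging moment at B produces rotation L₁/(3EI) + L₂/(3EI) = 3.6/EI.
Compatibility: M_B·(L₁+L₂)/(3EI) = θ_0, giving M_B = 106.9 kN·m (hogging).
Span AB, ΣM about A with M_B applied at B: R_B^{AB}·7 = 277.4 + 106.9, so R_B^{AB} = 54.9 kN and R_A = 127.2 − 54.9 = 72.35 kN.
Span BC, ΣM about C: R_B^{BC}·3.8 = 251.3 + 106.9, so R_B^{BC} = 94.26 kN and R_C = 153 − 94.26 = 58.74 kN.
R_B = 54.9 + 94.26 = 149.2 kN.

R_B = 149.2 kN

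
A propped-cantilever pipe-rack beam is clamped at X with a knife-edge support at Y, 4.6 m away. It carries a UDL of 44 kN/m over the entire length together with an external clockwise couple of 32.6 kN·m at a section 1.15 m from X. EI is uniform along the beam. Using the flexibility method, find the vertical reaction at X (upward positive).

Release the roller at Y. Primary structure: cantilever fixed at X.
Free-end deflection of the primary structure under the applied loading (downward +):
  UDL 44: wL⁴/(8EI) = 2463/EI
  clockwise couple 32.6 at a = 1.15: M₀a(2L − a)/(2EI) = 150.9/EI
  δ_0 = 2613/EI
Tip deflection under a unit load at Y: L³/(3EI) = 32.45/EI.
The prop prevents deflection at Y: R_Y = δ_0/δ_{YY} = 2613/32.45 = 80.55 kN.
Vertical equilibrium: R_X = ΣP − R_Y = 202.4 − 80.55 = 121.8 kN.

R_X = 121.8 kN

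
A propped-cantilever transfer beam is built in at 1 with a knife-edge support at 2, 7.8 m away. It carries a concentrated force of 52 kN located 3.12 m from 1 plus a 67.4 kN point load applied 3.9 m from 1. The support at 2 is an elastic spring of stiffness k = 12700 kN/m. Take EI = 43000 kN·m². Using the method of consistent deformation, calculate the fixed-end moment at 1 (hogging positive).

Release the roller at 2. Primary structure: cantilever fixed at 1.
Primary-structure tip deflection at 2 by superposition:
  point load 52 at a = 3.12: Pa²(3L − a)/(6EI) = 1711/EI
  point load 67.4 at a = 3.9: Pa²(3L − a)/(6EI) = 3332/EI
  δ_0 = 5043/EI
Tip deflection under a unit load at 2: L³/(3EI) = 158.2/EI.
With EI = 43000 kN·m²: δ_0 = 0.11727 m and δ_{22} = 0.003679 m/kN.
Compatibility — the spring shortens by R_2/k under the reaction it provides: δ_0 − R_2·δ_{22} = R_2/k. With 1/k = 0.000079 m/kN, R_2 = δ_0 / (δ_{22} + 1/k) = 0.11727 / (0.003679 + 0.000079) = 31.21 kN.
Moment equilibrium about 1: M_1 = Σ(load moments about 1) − R_2·L = 425.1 − 31.21×7.8 = 181.7 kN·m.

M_1 = 181.7 kN·m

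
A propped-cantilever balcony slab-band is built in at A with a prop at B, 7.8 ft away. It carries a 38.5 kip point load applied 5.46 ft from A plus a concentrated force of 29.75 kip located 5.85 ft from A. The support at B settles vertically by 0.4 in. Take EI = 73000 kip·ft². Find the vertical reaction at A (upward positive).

R_A = 43.11 kip

Remove the prop at B; the released (primary) structure is a cantilever built in at A.
Downward deflection at the released point B due to the loads:
  point load 38.5 at a = 5.46: Pa²(3L − a)/(6EI) = 3432/EI
  point load 29.75 at a = 5.85: Pa²(3L − a)/(6EI) = 2978/EI
  δ_0 = 6410/EI
Tip deflection under a unit load at B: L³/(3EI) = 158.2/EI.
With EI = 73000 kip·ft²: δ_0 = 0.087805 ft and δ_{BB} = 0.002167 ft/kip.
Compatibility — the beam at B must follow the support down by 0.03333 ft: δ_0 − R_B·δ_{BB} = 0.03333, so R_B = (0.087805 − 0.03333)/0.002167 = 25.14 kip.
Vertical equilibrium: R_A = ΣP − R_B = 68.25 − 25.14 = 43.11 kip.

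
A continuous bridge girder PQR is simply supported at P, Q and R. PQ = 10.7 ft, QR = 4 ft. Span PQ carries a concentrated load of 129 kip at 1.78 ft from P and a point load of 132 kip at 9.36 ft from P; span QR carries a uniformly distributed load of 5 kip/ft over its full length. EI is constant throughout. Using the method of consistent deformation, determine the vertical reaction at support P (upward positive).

Take M_Q as the redundant. Released structure: two simple spans PQ and QR with a hinge at Q.
Rotations at Q on the released spans (each span's end-slope, ×1/EI):
  span PQ: point load 129 at a = 1.78: Pab(L + a)/(6LEI) = 398.2/EI
  span PQ: point load 132 at a = 9.36: Pab(L + a)/(6LEI) = 517.3/EI
  span QR: UDL 5: wL³/(24EI) = 13.33/EI
  relative rotation θ_0 = (915.5 + 13.33)/EI = 928.8/EI
A unit hogging moment at Q produces rotation L₁/(3EI) + L₂/(3EI) = 4.9/EI.
Slope continuity at Q: θ_0 = M_Q·4.9/EI, so M_Q = 928.8/4.9 = 189.6 kip·ft (hogging).
Span PQ, ΣM about P with M_Q applied at Q: R_Q^{PQ}·10.7 = 1465 + 189.6, so R_Q^{PQ} = 154.6 kip and R_P = 261 − 154.6 = 106.4 kip.

R_P = 106.4 kip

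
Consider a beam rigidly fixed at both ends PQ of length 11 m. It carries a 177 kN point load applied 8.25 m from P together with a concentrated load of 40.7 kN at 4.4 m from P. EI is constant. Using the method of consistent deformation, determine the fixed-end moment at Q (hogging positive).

Release both end moments; the primary structure is a simply-supported span PQ with redundants M_P and M_Q.
On the primary (simply-supported) span, the end slopes from the loading are:
  at P: point load 177 at a = 8.25: Pab(L + b)/(6LEI) = 836.6/EI
  at Q: point load 177 at a = 8.25: Pab(L + a)/(6LEI) = 1171/EI
  at P: point load 40.7 at a = 4.4: Pab(L + b)/(6LEI) = 315.2/EI
  at Q: point load 40.7 at a = 4.4: Pab(L + a)/(6LEI) = 275.8/EI
  θ_P0 = 1152/EI,  θ_Q0 = 1447/EI
Flexibility coefficients: a unit moment at one end gives L/(3EI) there and L/(6EI) at the far end, so f₁₁ = f₂₂ = 3.667/EI and f₁₂ = f₂₁ = 1.833/EI.
Compatibility — zero rotation at each built-in end:
  3.667 M_P + 1.833 M_Q = 1152
  1.833 M_P + 3.667 M_Q = 1447
Solving the pair gives M_P = 155.7 kN·m and M_Q = 316.8 kN·m (hogging).

M_Q = 316.8 kN·m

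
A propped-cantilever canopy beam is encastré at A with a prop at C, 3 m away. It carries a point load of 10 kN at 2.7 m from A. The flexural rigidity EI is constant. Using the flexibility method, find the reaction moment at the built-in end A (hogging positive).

Release the roller at C. Primary structure: cantilever fixed at A.
Primary-structure tip deflection at C by superposition:
  point load 10 at a = 2.7: Pa²(3L − a)/(6EI) = 76.55/EI
Flexibility coefficient — unit upward force at C: δ_{CC} = L³/(3EI) = 9/EI.
Compatibility at C: δ_0 − R_C·δ_{CC} = 0, so R_C = 76.55/9 = 8.505 kN.
Moment equilibrium about A: M_A = Σ(load moments about A) − R_C·L = 27 − 8.505×3 = 1.485 kN·m.

M_A = 1.485 kN·m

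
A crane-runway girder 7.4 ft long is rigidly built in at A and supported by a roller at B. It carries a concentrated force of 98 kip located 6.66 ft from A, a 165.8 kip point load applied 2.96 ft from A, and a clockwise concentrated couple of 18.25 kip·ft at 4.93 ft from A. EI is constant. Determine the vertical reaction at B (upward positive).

Choose R_B as the redundant. The primary structure is the cantilever fixed at A.
Primary-structure tip deflection at B by superposition:
  point load 98 at a = 6.66: Pa²(3L − a)/(6EI) = 11258/EI
  point load 165.8 at a = 2.96: Pa²(3L − a)/(6EI) = 4658/EI
  clockwise couple 18.25 at a = 4.93: M₀a(2L − a)/(2EI) = 444/EI
  δ_0 = 16361/EI
Tip deflection under a unit load at B: L³/(3EI) = 135.1/EI.
The prop prevents deflection at B: R_B = δ_0/δ_{BB} = 16361/135.1 = 121.1 kip.

R_B = 121.1 kip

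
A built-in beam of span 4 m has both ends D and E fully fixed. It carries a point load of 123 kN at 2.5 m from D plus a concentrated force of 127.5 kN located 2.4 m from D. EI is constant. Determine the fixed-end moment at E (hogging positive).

Take the two fixed-end moments M_D, M_E as redundants; the released structure is the simple span DE.
On the primary (simply-supported) span, the end slopes from the loading are:
  at D: point load 123 at a = 2.5: Pab(L + b)/(6LEI) = 105.7/EI
  at E: point load 123 at a = 2.5: Pab(L + a)/(6LEI) = 124.9/EI
  at D: point load 127.5 at a = 2.4: Pab(L + b)/(6LEI) = 114.2/EI
  at E: point load 127.5 at a = 2.4: Pab(L + a)/(6LEI) = 130.6/EI
  θ_D0 = 219.9/EI,  θ_E0 = 255.5/EI
Flexibility coefficients: a unit moment at one end gives L/(3EI) there and L/(6EI) at the far end, so f₁₁ = f₂₂ = 1.333/EI and f₁₂ = f₂₁ = 0.6667/EI.
Compatibility — zero rotation at each built-in end:
  1.333 M_D + 0.6667 M_E = 219.9
  0.6667 M_D + 1.333 M_E = 255.5
Solving the pair gives M_D = 92.2 kN·m and M_E = 145.5 kN·m (hogging).

M_E = 145.5 kN·m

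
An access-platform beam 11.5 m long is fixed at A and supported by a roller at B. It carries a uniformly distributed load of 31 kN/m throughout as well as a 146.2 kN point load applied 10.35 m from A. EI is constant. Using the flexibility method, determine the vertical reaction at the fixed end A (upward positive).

Choose R_B as the redundant. The primary structure is the cantilever fixed at A.
Deflection at B on the released cantilever, summing each load's contribution:
  UDL 31: wL⁴/(8EI) = 67774/EI
  point load 146.2 at a = 10.35: Pa²(3L − a)/(6EI) = 63037/EI
  δ_0 = 130811/EI
Flexibility coefficient — unit upward force at B: δ_{BB} = L³/(3EI) = 507/EI.
Compatibility at B: δ_0 − R_B·δ_{BB} = 0, so R_B = 130811/507 = 258 kN.
Vertical equilibrium: R_A = ΣP − R_B = 502.7 − 258 = 244.7 kN.

R_A = 244.7 kN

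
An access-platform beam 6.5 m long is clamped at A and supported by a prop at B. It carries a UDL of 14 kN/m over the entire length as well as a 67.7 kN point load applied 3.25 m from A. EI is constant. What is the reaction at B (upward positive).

Remove the prop at B; the released (primary) structure is a cantilever built in at A.
Primary-structure tip deflection at B by superposition:
  UDL 14: wL⁴/(8EI) = 3124/EI
  point load 67.7 at a = 3.25: Pa²(3L − a)/(6EI) = 1937/EI
  δ_0 = 5061/EI
Flexibility coefficient — unit upward force at B: δ_{BB} = L³/(3EI) = 91.54/EI.
The prop prevents deflection at B: R_B = δ_0/δ_{BB} = 5061/91.54 = 55.28 kN.

R_B = 55.28 kN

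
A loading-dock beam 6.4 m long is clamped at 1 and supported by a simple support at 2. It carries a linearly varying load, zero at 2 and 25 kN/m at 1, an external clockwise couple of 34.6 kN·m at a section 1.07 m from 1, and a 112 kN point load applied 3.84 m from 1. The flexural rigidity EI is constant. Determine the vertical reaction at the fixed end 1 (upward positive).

Remove the prop at 2; the released (primary) structure is a cantilever built in at 1.
Deflection at 2 on the released cantilever, summing each load's contribution:
  triangular load, peak 25 at the fixed end: w₀L⁴/(30EI) = 1398/EI
  clockwise couple 34.6 at a = 1.07: M₀a(2L − a)/(2EI) = 217.1/EI
  point load 112 at a = 3.84: Pa²(3L − a)/(6EI) = 4228/EI
  δ_0 = 5843/EI
Flexibility coefficient — unit upward force at 2: δ_{22} = L³/(3EI) = 87.38/EI.
Compatibility at 2: δ_0 − R_2·δ_{22} = 0, so R_2 = 5843/87.38 = 66.87 kN.
Vertical equilibrium: R_1 = ΣP − R_2 = 192 − 66.87 = 125.1 kN.

R_1 = 125.1 kN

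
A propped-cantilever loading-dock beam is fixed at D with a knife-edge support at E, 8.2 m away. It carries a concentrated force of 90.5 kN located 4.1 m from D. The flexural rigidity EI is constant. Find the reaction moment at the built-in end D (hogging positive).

Release the roller at E. Primary structure: cantilever fixed at D.
Downward deflection at the released point E due to the loads:
  point load 90.5 at a = 4.1: Pa²(3L − a)/(6EI) = 5198/EI
Flexibility coefficient — unit upward force at E: δ_{EE} = L³/(3EI) = 183.8/EI.
The prop prevents deflection at E: R_E = δ_0/δ_{EE} = 5198/183.8 = 28.28 kN.
Moment equilibrium about D: M_D = Σ(load moments about D) − R_E·L = 371.1 − 28.28×8.2 = 139.1 kN·m.

M_D = 139.1 kN·m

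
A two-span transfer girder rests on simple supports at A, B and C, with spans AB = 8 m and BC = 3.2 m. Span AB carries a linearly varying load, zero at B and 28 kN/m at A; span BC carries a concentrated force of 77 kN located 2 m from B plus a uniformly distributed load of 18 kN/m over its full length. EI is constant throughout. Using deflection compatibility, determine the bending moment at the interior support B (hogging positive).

Release continuity at B by inserting a hinge; the redundant is the internal moment M_B. The primary structure is two simply-supported spans AB and BC.
Rotations at B on the released spans (each span's end-slope, ×1/EI):
  span AB: triangular load, peak 28: 7w₀L³/(360EI) = 278.8/EI
  span BC: point load 77 at a = 2: Pab(L + b)/(6LEI) = 42.35/EI
  span BC: UDL 18: wL³/(24EI) = 24.58/EI
  relative rotation θ_0 = (278.8 + 66.93)/EI = 345.7/EI
A unit hogging moment at B produces rotation L₁/(3EI) + L₂/(3EI) = 3.733/EI.
Slope continuity at B: θ_0 = M_B·3.733/EI, so M_B = 345.7/3.733 = 92.59 kN·m (hogging).

M_B = 92.59 kN·m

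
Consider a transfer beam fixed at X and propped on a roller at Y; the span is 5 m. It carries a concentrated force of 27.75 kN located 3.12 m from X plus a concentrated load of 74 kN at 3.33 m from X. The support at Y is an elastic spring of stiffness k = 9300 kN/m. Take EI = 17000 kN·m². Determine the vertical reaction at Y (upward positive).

Release the roller at Y. Primary structure: cantilever fixed at X.
Free-end deflection of the primary structure under the applied loading (downward +):
  point load 27.75 at a = 3.12: Pa²(3L − a)/(6EI) = 534.9/EI
  point load 74 at a = 3.33: Pa²(3L − a)/(6EI) = 1596/EI
  δ_0 = 2131/EI
Flexibility coefficient — unit upward force at Y: δ_{YY} = L³/(3EI) = 41.67/EI.
With EI = 17000 kN·m²: δ_0 = 0.12535 m and δ_{YY} = 0.002451 m/kN.
Compatibility — the spring shortens by R_Y/k under the reaction it provides: δ_0 − R_Y·δ_{YY} = R_Y/k. With 1/k = 0.000108 m/kN, R_Y = δ_0 / (δ_{YY} + 1/k) = 0.12535 / (0.002451 + 0.000108) = 48.99 kN.

R_Y = 48.99 kN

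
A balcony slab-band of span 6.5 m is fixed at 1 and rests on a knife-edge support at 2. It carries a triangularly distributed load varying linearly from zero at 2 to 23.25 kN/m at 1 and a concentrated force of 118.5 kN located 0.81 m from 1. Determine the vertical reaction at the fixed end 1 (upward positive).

Remove the prop at 2; the released (primary) structure is a cantilever built in at 1.
Downward deflection at the released point 2 due to the loads:
  triangular load, peak 23.25 at the fixed end: w₀L⁴/(30EI) = 1383/EI
  point load 118.5 at a = 0.81: Pa²(3L − a)/(6EI) = 242.2/EI
  δ_0 = 1626/EI
Flexibility coefficient — unit upward force at 2: δ_{22} = L³/(3EI) = 91.54/EI.
Compatibility at 2: δ_0 − R_2·δ_{22} = 0, so R_2 = 1626/91.54 = 17.76 kN.
Vertical equilibrium: R_1 = ΣP − R_2 = 194.1 − 17.76 = 176.3 kN.

R_1 = 176.3 kN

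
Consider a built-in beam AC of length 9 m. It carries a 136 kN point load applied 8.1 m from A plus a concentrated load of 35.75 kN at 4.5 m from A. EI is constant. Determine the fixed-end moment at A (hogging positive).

M_A = 51.23 kN·m

Take the two fixed-end moments M_A, M_C as redundants; the released structure is the simple span AC.
On the primary (simply-supported) span, the end slopes from the loading are:
  at A: point load 136 at a = 8.1: Pab(L + b)/(6LEI) = 181.8/EI
  at C: point load 136 at a = 8.1: Pab(L + a)/(6LEI) = 314/EI
  at A: point load 35.75 at a = 4.5: Pab(L + b)/(6LEI) = 181/EI
  at C: point load 35.75 at a = 4.5: Pab(L + a)/(6LEI) = 181/EI
  θ_A0 = 362.7/EI,  θ_C0 = 494.9/EI
Flexibility coefficients: a unit moment at one end gives L/(3EI) there and L/(6EI) at the far end, so f₁₁ = f₂₂ = 3/EI and f₁₂ = f₂₁ = 1.5/EI.
Compatibility — zero rotation at each built-in end:
  3 M_A + 1.5 M_C = 362.7
  1.5 M_A + 3 M_C = 494.9
Solving the pair gives M_A = 51.23 kN·m and M_C = 139.4 kN·m (hogging).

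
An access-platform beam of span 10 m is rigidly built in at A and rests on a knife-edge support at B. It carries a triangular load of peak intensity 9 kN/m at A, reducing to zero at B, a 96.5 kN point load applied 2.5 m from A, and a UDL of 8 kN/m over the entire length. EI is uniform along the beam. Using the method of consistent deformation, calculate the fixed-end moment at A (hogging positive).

M_A = 318.3 kN·m

Take the reaction at B as the redundant and release it; the primary structure is a cantilever fixed at A.
Primary-structure tip deflection at B by superposition:
  triangular load, peak 9 at the fixed end: w₀L⁴/(30EI) = 3000/EI
  point load 96.5 at a = 2.5: Pa²(3L − a)/(6EI) = 2764/EI
  UDL 8: wL⁴/(8EI) = 10000/EI
  δ_0 = 15764/EI
Tip deflection under a unit load at B: L³/(3EI) = 333.3/EI.
The prop prevents deflection at B: R_B = δ_0/δ_{BB} = 15764/333.3 = 47.29 kN.
Moment equilibrium about A: M_A = Σ(load moments about A) − R_B·L = 791.2 − 47.29×10 = 318.3 kN·m.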